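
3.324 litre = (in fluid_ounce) 1 litre = 0.001 m^3, so 3.324 litre = 3.324 * 0.001 = 0.003324 m^3. 1 fluid_ounce = 2.957353e-05 m^3, so 0.003324 m^3 = 0.003324 / 2.957353e-05 = 112.39781 fluid_ounce ≈ 112.4 fluid_ounce (4 s.f.). Final answer: 112.4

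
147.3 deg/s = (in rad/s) 1 deg/s = 0.017453293 rad/s, so 147.3 deg/s = 147.3 * 0.017453293 = 2.57087 rad/s. Result: 2.57087 rad/s ≈ 2.571 rad/s (4 s.f.). Final answer: 2.571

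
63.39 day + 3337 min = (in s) 1 day = 86400 s, so 63.39 day = 63.39 * 86400 = 5476896 s. 1 min = 60 s, so 3337 min = 3337 * 60 = 200220 s. Sum: 5476896 + 200220 = 5677116 s. Result: 5677116 s ≈ 5.677e+06 s (4 s.f.). Final answer: 5.677e+06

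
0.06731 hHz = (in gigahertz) 6.731e-09. Check: 1 hHz = 100 Hz, so 0.06731 hHz = 0.06731 * 100 = 6.731 Hz. 1 gigahertz = 1e+09 Hz, so 6.731 Hz = 6.731 / 1e+09 = 6.731e-09 gigahertz.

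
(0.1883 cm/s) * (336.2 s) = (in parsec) 1 cm/s = 0.01 m/s, so 0.1883 cm/s = 0.1883 * 0.01 = 0.001883 m/s. 336.2 s is already in s. Combine: 0.001883 m/s * 336.2 s = 0.6330646 m. 1 parsec = 3.0856776e+16 m, so 0.6330646 m = 0.6330646 / 3.0856776e+16 = 2.0516226e-17 parsec ≈ 2.052e-17 parsec (4 s.f.). Final answer: 2.052e-17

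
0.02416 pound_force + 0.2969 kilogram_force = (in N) 3.019. Check: 1 pound_force = 4.4482216 N, so 0.02416 pound_force = 0.02416 * 4.4482216 = 0.10746903 N. 1 kilogram_force = 9.80665 N, so 0.2969 kilogram_force = 0.2969 * 9.80665 = 2.9115944 N. Sum: 0.10746903 + 2.9115944 = 3.0190634 N. Result: 3.0190634 N ≈ 3.019 N (4 s.f.).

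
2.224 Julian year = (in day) 812.3. Check: 1 Julian year = 31557600 s, so 2.224 Julian year = 2.224 * 31557600 = 70184102 s. 1 day = 86400 s, so 70184102 s = 70184102 / 86400 = 812.316 day ≈ 812.3 day (4 s.f.).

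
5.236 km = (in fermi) 5.236e+18. Check: 1 km = 1000 m, so 5.236 km = 5.236 * 1000 = 5236 m. 1 fermi = 1e-15 m, so 5236 m = 5236 / 1e-15 = 5.236e+18 fermi.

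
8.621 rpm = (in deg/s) 51.73. Check: 1 rpm = 0.10471976 rad/s, so 8.621 rpm = 8.621 * 0.10471976 = 0.90278901 rad/s. 1 deg/s = 0.017453293 rad/s, so 0.90278901 rad/s = 0.90278901 / 0.017453293 = 51.726 deg/s ≈ 51.73 deg/s (4 s.f.).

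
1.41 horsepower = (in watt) 1051. Check: 1 horsepower = 745.69987 W, so 1.41 horsepower = 1.41 * 745.69987 = 1051.4368 W. 1051.4368 W = 1051.4368 watt ≈ 1051 watt (4 s.f.).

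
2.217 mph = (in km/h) 3.568. Check: 1 mph = 0.44704 m/s, so 2.217 mph = 2.217 * 0.44704 = 0.99108768 m/s. 1 km/h = 0.27777778 m/s, so 0.99108768 m/s = 0.99108768 / 0.27777778 = 3.5679156 km/h ≈ 3.568 km/h (4 s.f.).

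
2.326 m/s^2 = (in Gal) 1 Gal = 0.01 m/s^2, so 2.326 m/s^2 = 2.326 / 0.01 = 232.6 Gal. Final answer: 232.6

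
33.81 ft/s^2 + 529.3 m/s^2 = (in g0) 55.02. Check: 1 ft/s^2 = 0.3048 m/s^2, so 33.81 ft/s^2 = 33.81 * 0.3048 = 10.305288 m/s^2. 529.3 m/s^2 is already in m/s^2. Sum: 10.305288 + 529.3 = 539.60529 m/s^2. 1 g0 = 9.80665 m/s^2, so 539.60529 m/s^2 = 539.60529 / 9.80665 = 55.024426 g0 ≈ 55.02 g0 (4 s.f.).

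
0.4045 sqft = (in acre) 9.286e-06. Check: 1 sqft = 0.09290304 m^2, so 0.4045 sqft = 0.4045 * 0.09290304 = 0.03757928 m^2. 1 acre = 4046.8564 m^2, so 0.03757928 m^2 = 0.03757928 / 4046.8564 = 9.2860422e-06 acre ≈ 9.286e-06 acre (4 s.f.).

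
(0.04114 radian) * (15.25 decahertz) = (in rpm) 59.91. Check: 0.04114 radian = 0.04114 rad. 1 decahertz = 10 Hz, so 15.25 decahertz = 15.25 * 10 = 152.5 Hz. Combine: 0.04114 rad * 152.5 Hz = 6.27385 rad/s. 1 rpm = 0.10471976 rad/s, so 6.27385 rad/s = 6.27385 / 0.10471976 = 59.910854 rpm ≈ 59.91 rpm (4 s.f.).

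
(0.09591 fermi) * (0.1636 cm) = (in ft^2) 1 fermi = 1e-15 m, so 0.09591 fermi = 0.09591 * 1e-15 = 9.591e-17 m. 1 cm = 0.01 m, so 0.1636 cm = 0.1636 * 0.01 = 0.001636 m. Combine: 9.591e-17 m * 0.001636 m = 1.5690876e-19 m^2. 1 ft^2 = 0.09290304 m^2, so 1.5690876e-19 m^2 = 1.5690876e-19 / 0.09290304 = 1.6889518e-18 ft^2 ≈ 1.689e-18 ft^2 (4 s.f.). Final answer: 1.689e-18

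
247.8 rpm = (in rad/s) 1 rpm = 0.10471976 rad/s, so 247.8 rpm = 247.8 * 0.10471976 = 25.949555 rad/s. Result: 25.949555 rad/s ≈ 25.95 rad/s (4 s.f.). Final answer: 25.95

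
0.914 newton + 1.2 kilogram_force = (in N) 12.68. Check: 0.914 newton = 0.914 N. 1 kilogram_force = 9.80665 N, so 1.2 kilogram_force = 1.2 * 9.80665 = 11.76798 N. Sum: 0.914 + 11.76798 = 12.68198 N. Result: 12.68198 N ≈ 12.68 N (4 s.f.).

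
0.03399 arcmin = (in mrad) 1 arcmin = 0.00029088821 rad, so 0.03399 arcmin = 0.03399 * 0.00029088821 = 9.8872902e-06 rad. 1 mrad = 0.001 rad, so 9.8872902e-06 rad = 9.8872902e-06 / 0.001 = 0.0098872902 mrad ≈ 0.009887 mrad (4 s.f.). Final answer: 0.009887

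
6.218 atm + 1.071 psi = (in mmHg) 4781. Check: 1 atm = 101325 Pa, so 6.218 atm = 6.218 * 101325 = 630038.85 Pa. 1 psi = 6894.7573 Pa, so 1.071 psi = 1.071 * 6894.7573 = 7384.2851 Pa. Sum: 630038.85 + 7384.2851 = 637423.14 Pa. 1 mmHg = 133.32237 Pa, so 637423.14 Pa = 637423.14 / 133.32237 = 4781.0667 mmHg ≈ 4781 mmHg (4 s.f.).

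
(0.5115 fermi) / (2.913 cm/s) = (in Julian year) 5.564e-22. Check: 1 fermi = 1e-15 m, so 0.5115 fermi = 0.5115 * 1e-15 = 5.115e-16 m. 1 cm/s = 0.01 m/s, so 2.913 cm/s = 2.913 * 0.01 = 0.02913 m/s. Combine: 5.115e-16 m / 0.02913 m/s = 1.7559217e-14 s. 1 Julian year = 31557600 s, so 1.7559217e-14 s = 1.7559217e-14 / 31557600 = 5.5641802e-22 Julian year ≈ 5.564e-22 Julian year (4 s.f.).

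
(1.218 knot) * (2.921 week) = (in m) 1 knot = 0.51444444 m/s, so 1.218 knot = 1.218 * 0.51444444 = 0.62659333 m/s. 1 week = 604800 s, so 2.921 week = 2.921 * 604800 = 1766620.8 s. Combine: 0.62659333 m/s * 1766620.8 s = 1106952.8 m. Result: 1106952.8 m ≈ 1.107e+06 m (4 s.f.). Final answer: 1.107e+06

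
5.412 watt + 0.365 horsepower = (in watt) 277.6. Check: 5.412 watt = 5.412 W. 1 horsepower = 745.69987 W, so 0.365 horsepower = 0.365 * 745.69987 = 272.18045 W. Sum: 5.412 + 272.18045 = 277.59245 W. 277.59245 W = 277.59245 watt ≈ 277.6 watt (4 s.f.).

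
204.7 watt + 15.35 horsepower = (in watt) 1.165e+04. Check: 204.7 watt = 204.7 W. 1 horsepower = 745.69987 W, so 15.35 horsepower = 15.35 * 745.69987 = 11446.493 W. Sum: 204.7 + 11446.493 = 11651.193 W. 11651.193 W = 11651.193 watt ≈ 1.165e+04 watt (4 s.f.).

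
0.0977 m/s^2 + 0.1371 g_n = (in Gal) 144.2. Check: 0.0977 m/s^2 is already in m/s^2. 1 g_n = 9.80665 m/s^2, so 0.1371 g_n = 0.1371 * 9.80665 = 1.3444917 m/s^2. Sum: 0.0977 + 1.3444917 = 1.4421917 m/s^2. 1 Gal = 0.01 m/s^2, so 1.4421917 m/s^2 = 1.4421917 / 0.01 = 144.21917 Gal ≈ 144.2 Gal (4 s.f.).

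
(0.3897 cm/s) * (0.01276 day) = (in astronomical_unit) 1 cm/s = 0.01 m/s, so 0.3897 cm/s = 0.3897 * 0.01 = 0.003897 m/s. 1 day = 86400 s, so 0.01276 day = 0.01276 * 86400 = 1102.464 s. Combine: 0.003897 m/s * 1102.464 s = 4.2963022 m. 1 astronomical_unit = 1.4959787e+11 m, so 4.2963022 m = 4.2963022 / 1.4959787e+11 = 2.8719006e-11 astronomical_unit ≈ 2.872e-11 astronomical_unit (4 s.f.). Final answer: 2.872e-11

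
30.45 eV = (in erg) 1 eV = 1.6021766e-19 J, so 30.45 eV = 30.45 * 1.6021766e-19 = 4.8786279e-18 J. 1 erg = 1e-07 J, so 4.8786279e-18 J = 4.8786279e-18 / 1e-07 = 4.8786279e-11 erg ≈ 4.879e-11 erg (4 s.f.). Final answer: 4.879e-11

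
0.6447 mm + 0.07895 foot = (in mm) 24.71. Check: 1 mm = 0.001 m, so 0.6447 mm = 0.6447 * 0.001 = 0.0006447 m. 1 foot = 0.3048 m, so 0.07895 foot = 0.07895 * 0.3048 = 0.02406396 m. Sum: 0.0006447 + 0.02406396 = 0.02470866 m. 1 mm = 0.001 m, so 0.02470866 m = 0.02470866 / 0.001 = 24.70866 mm ≈ 24.71 mm (4 s.f.).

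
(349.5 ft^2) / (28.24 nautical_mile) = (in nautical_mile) 1 ft^2 = 0.09290304 m^2, so 349.5 ft^2 = 349.5 * 0.09290304 = 32.469612 m^2. 1 nautical_mile = 1852 m, so 28.24 nautical_mile = 28.24 * 1852 = 52300.48 m. Combine: 32.469612 m^2 / 52300.48 m = 0.00062082819 m. 1 nautical_mile = 1852 m, so 0.00062082819 m = 0.00062082819 / 1852 = 3.3522041e-07 nautical_mile ≈ 3.352e-07 nautical_mile (4 s.f.). Final answer: 3.352e-07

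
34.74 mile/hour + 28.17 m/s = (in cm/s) 1 mile/hour = 0.44704 m/s, so 34.74 mile/hour = 34.74 * 0.44704 = 15.53017 m/s. 28.17 m/s is already in m/s. Sum: 15.53017 + 28.17 = 43.70017 m/s. 1 cm/s = 0.01 m/s, so 43.70017 m/s = 43.70017 / 0.01 = 4370.017 cm/s ≈ 4370 cm/s (4 s.f.). Final answer: 4370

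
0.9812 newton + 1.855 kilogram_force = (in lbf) 4.31. Check: 0.9812 newton = 0.9812 N. 1 kilogram_force = 9.80665 N, so 1.855 kilogram_force = 1.855 * 9.80665 = 18.191336 N. Sum: 0.9812 + 18.191336 = 19.172536 N. 1 lbf = 4.4482216 N, so 19.172536 N = 19.172536 / 4.4482216 = 4.3101575 lbf ≈ 4.31 lbf (4 s.f.).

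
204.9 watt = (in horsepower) 0.2748. Check: 204.9 watt = 204.9 W. 1 horsepower = 745.69987 W, so 204.9 W = 204.9 / 745.69987 = 0.27477543 horsepower ≈ 0.2748 horsepower (4 s.f.).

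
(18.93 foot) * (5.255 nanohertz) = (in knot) 5.894e-08. Check: 1 foot = 0.3048 m, so 18.93 foot = 18.93 * 0.3048 = 5.769864 m. 1 nanohertz = 1e-09 Hz, so 5.255 nanohertz = 5.255 * 1e-09 = 5.255e-09 Hz. Combine: 5.769864 m * 5.255e-09 Hz = 3.0320635e-08 m/s. 1 knot = 0.51444444 m/s, so 3.0320635e-08 m/s = 3.0320635e-08 / 0.51444444 = 5.89386e-08 knot ≈ 5.894e-08 knot (4 s.f.).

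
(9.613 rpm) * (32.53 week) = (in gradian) 1.261e+09. Check: 1 rpm = 0.10471976 rad/s, so 9.613 rpm = 9.613 * 0.10471976 = 1.006671 rad/s. 1 week = 604800 s, so 32.53 week = 32.53 * 604800 = 19674144 s. Combine: 1.006671 rad/s * 19674144 s = 19805390 rad. 1 gradian = 0.015707963 rad, so 19805390 rad = 19805390 / 0.015707963 = 1.2608503e+09 gradian ≈ 1.261e+09 gradian (4 s.f.).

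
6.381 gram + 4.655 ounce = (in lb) 1 gram = 0.001 kg, so 6.381 gram = 6.381 * 0.001 = 0.006381 kg. 1 ounce = 0.028349523 kg, so 4.655 ounce = 4.655 * 0.028349523 = 0.13196703 kg. Sum: 0.006381 + 0.13196703 = 0.13834803 kg. 1 lb = 0.45359237 kg, so 0.13834803 kg = 0.13834803 / 0.45359237 = 0.3050052 lb ≈ 0.305 lb (4 s.f.). Final answer: 0.305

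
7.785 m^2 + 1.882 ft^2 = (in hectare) 7.785 m^2 is already in m^2. 1 ft^2 = 0.09290304 m^2, so 1.882 ft^2 = 1.882 * 0.09290304 = 0.17484352 m^2. Sum: 7.785 + 0.17484352 = 7.9598435 m^2. 1 hectare = 10000 m^2, so 7.9598435 m^2 = 7.9598435 / 10000 = 0.00079598435 hectare ≈ 0.000796 hectare (4 s.f.). Final answer: 0.000796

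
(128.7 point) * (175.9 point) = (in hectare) 2.817e-07. Check: 1 point = 0.00035277778 m, so 128.7 point = 128.7 * 0.00035277778 = 0.0454025 m. 1 point = 0.00035277778 m, so 175.9 point = 175.9 * 0.00035277778 = 0.062053611 m. Combine: 0.0454025 m * 0.062053611 m = 0.0028173891 m^2. 1 hectare = 10000 m^2, so 0.0028173891 m^2 = 0.0028173891 / 10000 = 2.8173891e-07 hectare ≈ 2.817e-07 hectare (4 s.f.).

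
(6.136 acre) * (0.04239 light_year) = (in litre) 1 acre = 4046.8564 m^2, so 6.136 acre = 6.136 * 4046.8564 = 24831.511 m^2. 1 light_year = 9.4607305e+15 m, so 0.04239 light_year = 0.04239 * 9.4607305e+15 = 4.0104036e+14 m. Combine: 24831.511 m^2 * 4.0104036e+14 m = 9.9584382e+18 m^3. 1 litre = 0.001 m^3, so 9.9584382e+18 m^3 = 9.9584382e+18 / 0.001 = 9.9584382e+21 litre ≈ 9.958e+21 litre (4 s.f.). Final answer: 9.958e+21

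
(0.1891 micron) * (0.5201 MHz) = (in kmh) 0.3541. Check: 1 micron = 1e-06 m, so 0.1891 micron = 0.1891 * 1e-06 = 1.891e-07 m. 1 MHz = 1000000 Hz, so 0.5201 MHz = 0.5201 * 1000000 = 520100 Hz. Combine: 1.891e-07 m * 520100 Hz = 0.09835091 m/s. 1 kmh = 0.27777778 m/s, so 0.09835091 m/s = 0.09835091 / 0.27777778 = 0.35406328 kmh ≈ 0.3541 kmh (4 s.f.).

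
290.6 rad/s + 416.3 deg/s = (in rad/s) 297.9. Check: 290.6 rad/s is already in rad/s. 1 deg/s = 0.017453293 rad/s, so 416.3 deg/s = 416.3 * 0.017453293 = 7.2658057 rad/s. Sum: 290.6 + 7.2658057 = 297.86581 rad/s. Result: 297.86581 rad/s ≈ 297.9 rad/s (4 s.f.).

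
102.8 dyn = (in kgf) 1 dyn = 1e-05 N, so 102.8 dyn = 102.8 * 1e-05 = 0.001028 N. 1 kgf = 9.80665 N, so 0.001028 N = 0.001028 / 9.80665 = 0.00010482683 kgf ≈ 0.0001048 kgf (4 s.f.). Final answer: 0.0001048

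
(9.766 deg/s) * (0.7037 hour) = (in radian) 431.8. Check: 1 deg/s = 0.017453293 rad/s, so 9.766 deg/s = 9.766 * 0.017453293 = 0.17044885 rad/s. 1 hour = 3600 s, so 0.7037 hour = 0.7037 * 3600 = 2533.32 s. Combine: 0.17044885 rad/s * 2533.32 s = 431.80149 rad. 431.80149 rad = 431.80149 radian ≈ 431.8 radian (4 s.f.).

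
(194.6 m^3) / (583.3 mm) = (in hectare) 194.6 m^3 is already in m^3. 1 mm = 0.001 m, so 583.3 mm = 583.3 * 0.001 = 0.5833 m. Combine: 194.6 m^3 / 0.5833 m = 333.61906 m^2. 1 hectare = 10000 m^2, so 333.61906 m^2 = 333.61906 / 10000 = 0.033361906 hectare ≈ 0.03336 hectare (4 s.f.). Final answer: 0.03336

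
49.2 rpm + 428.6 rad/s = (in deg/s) 2.485e+04. Check: 1 rpm = 0.10471976 rad/s, so 49.2 rpm = 49.2 * 0.10471976 = 5.152212 rad/s. 428.6 rad/s is already in rad/s. Sum: 5.152212 + 428.6 = 433.75221 rad/s. 1 deg/s = 0.017453293 rad/s, so 433.75221 rad/s = 433.75221 / 0.017453293 = 24852.171 deg/s ≈ 2.485e+04 deg/s (4 s.f.).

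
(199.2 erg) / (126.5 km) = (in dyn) 1 erg = 1e-07 J, so 199.2 erg = 199.2 * 1e-07 = 1.992e-05 J. 1 km = 1000 m, so 126.5 km = 126.5 * 1000 = 126500 m. Combine: 1.992e-05 J / 126500 m = 1.5747036e-10 N. 1 dyn = 1e-05 N, so 1.5747036e-10 N = 1.5747036e-10 / 1e-05 = 1.5747036e-05 dyn ≈ 1.575e-05 dyn (4 s.f.). Final answer: 1.575e-05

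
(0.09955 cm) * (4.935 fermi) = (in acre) 1 cm = 0.01 m, so 0.09955 cm = 0.09955 * 0.01 = 0.0009955 m. 1 fermi = 1e-15 m, so 4.935 fermi = 4.935 * 1e-15 = 4.935e-15 m. Combine: 0.0009955 m * 4.935e-15 m = 4.9127925e-18 m^2. 1 acre = 4046.8564 m^2, so 4.9127925e-18 m^2 = 4.9127925e-18 / 4046.8564 = 1.2139775e-21 acre ≈ 1.214e-21 acre (4 s.f.). Final answer: 1.214e-21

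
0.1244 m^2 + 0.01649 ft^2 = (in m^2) 0.1244 m^2 is already in m^2. 1 ft^2 = 0.09290304 m^2, so 0.01649 ft^2 = 0.01649 * 0.09290304 = 0.0015319711 m^2. Sum: 0.1244 + 0.0015319711 = 0.12593197 m^2. Result: 0.12593197 m^2 ≈ 0.1259 m^2 (4 s.f.). Final answer: 0.1259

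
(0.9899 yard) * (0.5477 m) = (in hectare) 4.958e-05. Check: 1 yard = 0.9144 m, so 0.9899 yard = 0.9899 * 0.9144 = 0.90516456 m. 0.5477 m is already in m. Combine: 0.90516456 m * 0.5477 m = 0.49575863 m^2. 1 hectare = 10000 m^2, so 0.49575863 m^2 = 0.49575863 / 10000 = 4.9575863e-05 hectare ≈ 4.958e-05 hectare (4 s.f.).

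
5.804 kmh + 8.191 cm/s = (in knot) 3.293. Check: 1 kmh = 0.27777778 m/s, so 5.804 kmh = 5.804 * 0.27777778 = 1.6122222 m/s. 1 cm/s = 0.01 m/s, so 8.191 cm/s = 8.191 * 0.01 = 0.08191 m/s. Sum: 1.6122222 + 0.08191 = 1.6941322 m/s. 1 knot = 0.51444444 m/s, so 1.6941322 m/s = 1.6941322 / 0.51444444 = 3.2931296 knot ≈ 3.293 knot (4 s.f.).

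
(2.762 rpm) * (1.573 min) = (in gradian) 1 rpm = 0.10471976 rad/s, so 2.762 rpm = 2.762 * 0.10471976 = 0.28923596 rad/s. 1 min = 60 s, so 1.573 min = 1.573 * 60 = 94.38 s. Combine: 0.28923596 rad/s * 94.38 s = 27.29809 rad. 1 gradian = 0.015707963 rad, so 27.29809 rad = 27.29809 / 0.015707963 = 1737.8504 gradian ≈ 1738 gradian (4 s.f.). Final answer: 1738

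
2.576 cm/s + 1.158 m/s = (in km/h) 1 cm/s = 0.01 m/s, so 2.576 cm/s = 2.576 * 0.01 = 0.02576 m/s. 1.158 m/s is already in m/s. Sum: 0.02576 + 1.158 = 1.18376 m/s. 1 km/h = 0.27777778 m/s, so 1.18376 m/s = 1.18376 / 0.27777778 = 4.261536 km/h ≈ 4.262 km/h (4 s.f.). Final answer: 4.262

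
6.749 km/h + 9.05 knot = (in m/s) 6.53. Check: 1 km/h = 0.27777778 m/s, so 6.749 km/h = 6.749 * 0.27777778 = 1.8747222 m/s. 1 knot = 0.51444444 m/s, so 9.05 knot = 9.05 * 0.51444444 = 4.6557222 m/s. Sum: 1.8747222 + 4.6557222 = 6.5304444 m/s. Result: 6.5304444 m/s ≈ 6.53 m/s (4 s.f.).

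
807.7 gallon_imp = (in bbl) 23.1. Check: 1 gallon_imp = 0.00454609 m^3, so 807.7 gallon_imp = 807.7 * 0.00454609 = 3.6718769 m^3. 1 bbl = 0.15898729 m^3, so 3.6718769 m^3 = 3.6718769 / 0.15898729 = 23.095411 bbl ≈ 23.1 bbl (4 s.f.).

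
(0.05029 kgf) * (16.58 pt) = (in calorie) 1 kgf = 9.80665 N, so 0.05029 kgf = 0.05029 * 9.80665 = 0.49317643 N. 1 pt = 0.00035277778 m, so 16.58 pt = 16.58 * 0.00035277778 = 0.0058490556 m. Combine: 0.49317643 N * 0.0058490556 m = 0.0028846163 J. 1 calorie = 4.184 J, so 0.0028846163 J = 0.0028846163 / 4.184 = 0.00068943985 calorie ≈ 0.0006894 calorie (4 s.f.). Final answer: 0.0006894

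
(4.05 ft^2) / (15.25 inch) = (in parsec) 1 ft^2 = 0.09290304 m^2, so 4.05 ft^2 = 4.05 * 0.09290304 = 0.37625731 m^2. 1 inch = 0.0254 m, so 15.25 inch = 15.25 * 0.0254 = 0.38735 m. Combine: 0.37625731 m^2 / 0.38735 m = 0.97136262 m. 1 parsec = 3.0856776e+16 m, so 0.97136262 m = 0.97136262 / 3.0856776e+16 = 3.1479719e-17 parsec ≈ 3.148e-17 parsec (4 s.f.). Final answer: 3.148e-17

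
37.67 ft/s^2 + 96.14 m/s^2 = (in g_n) 10.97. Check: 1 ft/s^2 = 0.3048 m/s^2, so 37.67 ft/s^2 = 37.67 * 0.3048 = 11.481816 m/s^2. 96.14 m/s^2 is already in m/s^2. Sum: 11.481816 + 96.14 = 107.62182 m/s^2. 1 g_n = 9.80665 m/s^2, so 107.62182 m/s^2 = 107.62182 / 9.80665 = 10.974371 g_n ≈ 10.97 g_n (4 s.f.).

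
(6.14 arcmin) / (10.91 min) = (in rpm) 2.605e-05. Check: 1 arcmin = 0.00029088821 rad, so 6.14 arcmin = 6.14 * 0.00029088821 = 0.0017860536 rad. 1 min = 60 s, so 10.91 min = 10.91 * 60 = 654.6 s. Combine: 0.0017860536 rad / 654.6 s = 2.7284656e-06 rad/s. 1 rpm = 0.10471976 rad/s, so 2.7284656e-06 rad/s = 2.7284656e-06 / 0.10471976 = 2.6054928e-05 rpm ≈ 2.605e-05 rpm (4 s.f.).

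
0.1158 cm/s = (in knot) 0.002251. Check: 1 cm/s = 0.01 m/s, so 0.1158 cm/s = 0.1158 * 0.01 = 0.001158 m/s. 1 knot = 0.51444444 m/s, so 0.001158 m/s = 0.001158 / 0.51444444 = 0.0022509719 knot ≈ 0.002251 knot (4 s.f.).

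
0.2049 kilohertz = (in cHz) 2.049e+04. Check: 1 kilohertz = 1000 Hz, so 0.2049 kilohertz = 0.2049 * 1000 = 204.9 Hz. 1 cHz = 0.01 Hz, so 204.9 Hz = 204.9 / 0.01 = 20490 cHz ≈ 2.049e+04 cHz (4 s.f.).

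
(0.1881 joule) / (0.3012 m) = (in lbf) 0.1404. Check: 0.1881 joule = 0.1881 J. 0.3012 m is already in m. Combine: 0.1881 J / 0.3012 m = 0.62450199 N. 1 lbf = 4.4482216 N, so 0.62450199 N = 0.62450199 / 4.4482216 = 0.14039363 lbf ≈ 0.1404 lbf (4 s.f.).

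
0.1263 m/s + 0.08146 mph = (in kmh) 0.1263 m/s is already in m/s. 1 mph = 0.44704 m/s, so 0.08146 mph = 0.08146 * 0.44704 = 0.036415878 m/s. Sum: 0.1263 + 0.036415878 = 0.16271588 m/s. 1 kmh = 0.27777778 m/s, so 0.16271588 m/s = 0.16271588 / 0.27777778 = 0.58577716 kmh ≈ 0.5858 kmh (4 s.f.). Final answer: 0.5858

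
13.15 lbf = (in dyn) 5.849e+06. Check: 1 lbf = 4.4482216 N, so 13.15 lbf = 13.15 * 4.4482216 = 58.494114 N. 1 dyn = 1e-05 N, so 58.494114 N = 58.494114 / 1e-05 = 5849411.4 dyn ≈ 5.849e+06 dyn (4 s.f.).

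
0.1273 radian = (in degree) 0.1273 radian = 0.1273 rad. 1 degree = 0.017453293 rad, so 0.1273 rad = 0.1273 / 0.017453293 = 7.2937527 degree ≈ 7.294 degree (4 s.f.). Final answer: 7.294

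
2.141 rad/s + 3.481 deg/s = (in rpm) 21.03. Check: 2.141 rad/s is already in rad/s. 1 deg/s = 0.017453293 rad/s, so 3.481 deg/s = 3.481 * 0.017453293 = 0.060754911 rad/s. Sum: 2.141 + 0.060754911 = 2.2017549 rad/s. 1 rpm = 0.10471976 rad/s, so 2.2017549 rad/s = 2.2017549 / 0.10471976 = 21.025211 rpm ≈ 21.03 rpm (4 s.f.).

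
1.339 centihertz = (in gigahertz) 1.339e-11. Check: 1 centihertz = 0.01 Hz, so 1.339 centihertz = 1.339 * 0.01 = 0.01339 Hz. 1 gigahertz = 1e+09 Hz, so 0.01339 Hz = 0.01339 / 1e+09 = 1.339e-11 gigahertz.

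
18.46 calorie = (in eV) 1 calorie = 4.184 J, so 18.46 calorie = 18.46 * 4.184 = 77.23664 J. 1 eV = 1.6021766e-19 J, so 77.23664 J = 77.23664 / 1.6021766e-19 = 4.8207319e+20 eV ≈ 4.821e+20 eV (4 s.f.). Final answer: 4.821e+20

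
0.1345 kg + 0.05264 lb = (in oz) 5.587. Check: 0.1345 kg is already in kg. 1 lb = 0.45359237 kg, so 0.05264 lb = 0.05264 * 0.45359237 = 0.023877102 kg. Sum: 0.1345 + 0.023877102 = 0.1583771 kg. 1 oz = 0.028349523 kg, so 0.1583771 kg = 0.1583771 / 0.028349523 = 5.5865879 oz ≈ 5.587 oz (4 s.f.).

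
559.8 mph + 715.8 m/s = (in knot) 1 mph = 0.44704 m/s, so 559.8 mph = 559.8 * 0.44704 = 250.25299 m/s. 715.8 m/s is already in m/s. Sum: 250.25299 + 715.8 = 966.05299 m/s. 1 knot = 0.51444444 m/s, so 966.05299 m/s = 966.05299 / 0.51444444 = 1877.8568 knot ≈ 1878 knot (4 s.f.). Final answer: 1878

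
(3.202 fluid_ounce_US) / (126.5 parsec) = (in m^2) 1 fluid_ounce_US = 2.957353e-05 m^3, so 3.202 fluid_ounce_US = 3.202 * 2.957353e-05 = 9.4694442e-05 m^3. 1 parsec = 3.0856776e+16 m, so 126.5 parsec = 126.5 * 3.0856776e+16 = 3.9033821e+18 m. Combine: 9.4694442e-05 m^3 / 3.9033821e+18 m = 2.4259588e-23 m^2. Result: 2.4259588e-23 m^2 ≈ 2.426e-23 m^2 (4 s.f.). Final answer: 2.426e-23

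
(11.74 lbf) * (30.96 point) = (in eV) 3.56e+18. Check: 1 lbf = 4.4482216 N, so 11.74 lbf = 11.74 * 4.4482216 = 52.222122 N. 1 point = 0.00035277778 m, so 30.96 point = 30.96 * 0.00035277778 = 0.010922 m. Combine: 52.222122 N * 0.010922 m = 0.57037001 J. 1 eV = 1.6021766e-19 J, so 0.57037001 J = 0.57037001 / 1.6021766e-19 = 3.5599696e+18 eV ≈ 3.56e+18 eV (4 s.f.).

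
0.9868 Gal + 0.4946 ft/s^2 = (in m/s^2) 0.1606. Check: 1 Gal = 0.01 m/s^2, so 0.9868 Gal = 0.9868 * 0.01 = 0.009868 m/s^2. 1 ft/s^2 = 0.3048 m/s^2, so 0.4946 ft/s^2 = 0.4946 * 0.3048 = 0.15075408 m/s^2. Sum: 0.009868 + 0.15075408 = 0.16062208 m/s^2. Result: 0.16062208 m/s^2 ≈ 0.1606 m/s^2 (4 s.f.).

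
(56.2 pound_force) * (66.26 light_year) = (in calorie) 1 pound_force = 4.4482216 N, so 56.2 pound_force = 56.2 * 4.4482216 = 249.99005 N. 1 light_year = 9.4607305e+15 m, so 66.26 light_year = 66.26 * 9.4607305e+15 = 6.26868e+17 m. Combine: 249.99005 N * 6.26868e+17 m = 1.5671077e+20 J. 1 calorie = 4.184 J, so 1.5671077e+20 J = 1.5671077e+20 / 4.184 = 3.7454772e+19 calorie ≈ 3.745e+19 calorie (4 s.f.). Final answer: 3.745e+19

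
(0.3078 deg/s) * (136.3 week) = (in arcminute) 1 deg/s = 0.017453293 rad/s, so 0.3078 deg/s = 0.3078 * 0.017453293 = 0.0053721234 rad/s. 1 week = 604800 s, so 136.3 week = 136.3 * 604800 = 82434240 s. Combine: 0.0053721234 rad/s * 82434240 s = 442846.91 rad. 1 arcminute = 0.00029088821 rad, so 442846.91 rad = 442846.91 / 0.00029088821 = 1.5223955e+09 arcminute ≈ 1.522e+09 arcminute (4 s.f.). Final answer: 1.522e+09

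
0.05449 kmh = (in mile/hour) 0.03386. Check: 1 kmh = 0.27777778 m/s, so 0.05449 kmh = 0.05449 * 0.27777778 = 0.015136111 m/s. 1 mile/hour = 0.44704 m/s, so 0.015136111 m/s = 0.015136111 / 0.44704 = 0.033858516 mile/hour ≈ 0.03386 mile/hour (4 s.f.).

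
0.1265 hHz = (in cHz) 1265. Check: 1 hHz = 100 Hz, so 0.1265 hHz = 0.1265 * 100 = 12.65 Hz. 1 cHz = 0.01 Hz, so 12.65 Hz = 12.65 / 0.01 = 1265 cHz.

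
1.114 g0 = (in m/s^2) 10.92. Check: 1 g0 = 9.80665 m/s^2, so 1.114 g0 = 1.114 * 9.80665 = 10.924608 m/s^2. Result: 10.924608 m/s^2 ≈ 10.92 m/s^2 (4 s.f.).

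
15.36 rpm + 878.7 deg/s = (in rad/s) 16.94. Check: 1 rpm = 0.10471976 rad/s, so 15.36 rpm = 15.36 * 0.10471976 = 1.6084954 rad/s. 1 deg/s = 0.017453293 rad/s, so 878.7 deg/s = 878.7 * 0.017453293 = 15.336208 rad/s. Sum: 1.6084954 + 15.336208 = 16.944704 rad/s. Result: 16.944704 rad/s ≈ 16.94 rad/s (4 s.f.).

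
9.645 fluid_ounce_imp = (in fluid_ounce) 9.267. Check: 1 fluid_ounce_imp = 2.8413063e-05 m^3, so 9.645 fluid_ounce_imp = 9.645 * 2.8413063e-05 = 0.00027404399 m^3. 1 fluid_ounce = 2.957353e-05 m^3, so 0.00027404399 m^3 = 0.00027404399 / 2.957353e-05 = 9.2665296 fluid_ounce ≈ 9.267 fluid_ounce (4 s.f.).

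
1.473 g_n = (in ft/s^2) 47.39. Check: 1 g_n = 9.80665 m/s^2, so 1.473 g_n = 1.473 * 9.80665 = 14.445195 m/s^2. 1 ft/s^2 = 0.3048 m/s^2, so 14.445195 m/s^2 = 14.445195 / 0.3048 = 47.392374 ft/s^2 ≈ 47.39 ft/s^2 (4 s.f.).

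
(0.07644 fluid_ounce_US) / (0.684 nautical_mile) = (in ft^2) 1.921e-08. Check: 1 fluid_ounce_US = 2.957353e-05 m^3, so 0.07644 fluid_ounce_US = 0.07644 * 2.957353e-05 = 2.2606006e-06 m^3. 1 nautical_mile = 1852 m, so 0.684 nautical_mile = 0.684 * 1852 = 1266.768 m. Combine: 2.2606006e-06 m^3 / 1266.768 m = 1.7845419e-09 m^2. 1 ft^2 = 0.09290304 m^2, so 1.7845419e-09 m^2 = 1.7845419e-09 / 0.09290304 = 1.9208649e-08 ft^2 ≈ 1.921e-08 ft^2 (4 s.f.).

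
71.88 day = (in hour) 1725. Check: 1 day = 86400 s, so 71.88 day = 71.88 * 86400 = 6210432 s. 1 hour = 3600 s, so 6210432 s = 6210432 / 3600 = 1725.12 hour ≈ 1725 hour (4 s.f.).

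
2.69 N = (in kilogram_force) 0.2743. Check: 1 kilogram_force = 9.80665 N, so 2.69 N = 2.69 / 9.80665 = 0.27430366 kilogram_force ≈ 0.2743 kilogram_force (4 s.f.).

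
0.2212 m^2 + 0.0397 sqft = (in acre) 0.2212 m^2 is already in m^2. 1 sqft = 0.09290304 m^2, so 0.0397 sqft = 0.0397 * 0.09290304 = 0.0036882507 m^2. Sum: 0.2212 + 0.0036882507 = 0.22488825 m^2. 1 acre = 4046.8564 m^2, so 0.22488825 m^2 = 0.22488825 / 4046.8564 = 5.5571097e-05 acre ≈ 5.557e-05 acre (4 s.f.). Final answer: 5.557e-05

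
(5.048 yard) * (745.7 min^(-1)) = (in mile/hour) 1 yard = 0.9144 m, so 5.048 yard = 5.048 * 0.9144 = 4.6158912 m. 1 min^(-1) = 0.016666667 Hz, so 745.7 min^(-1) = 745.7 * 0.016666667 = 12.428333 Hz. Combine: 4.6158912 m * 12.428333 Hz = 57.367834 m/s. 1 mile/hour = 0.44704 m/s, so 57.367834 m/s = 57.367834 / 0.44704 = 128.32819 mile/hour ≈ 128.3 mile/hour (4 s.f.). Final answer: 128.3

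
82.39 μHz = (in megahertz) 1 μHz = 1e-06 Hz, so 82.39 μHz = 82.39 * 1e-06 = 8.239e-05 Hz. 1 megahertz = 1000000 Hz, so 8.239e-05 Hz = 8.239e-05 / 1000000 = 8.239e-11 megahertz. Final answer: 8.239e-11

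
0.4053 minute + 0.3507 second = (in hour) 1 minute = 60 s, so 0.4053 minute = 0.4053 * 60 = 24.318 s. 0.3507 second = 0.3507 s. Sum: 24.318 + 0.3507 = 24.6687 s. 1 hour = 3600 s, so 24.6687 s = 24.6687 / 3600 = 0.0068524167 hour ≈ 0.006852 hour (4 s.f.). Final answer: 0.006852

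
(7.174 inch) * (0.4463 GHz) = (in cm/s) 8.132e+09. Check: 1 inch = 0.0254 m, so 7.174 inch = 7.174 * 0.0254 = 0.1822196 m. 1 GHz = 1e+09 Hz, so 0.4463 GHz = 0.4463 * 1e+09 = 4.463e+08 Hz. Combine: 0.1822196 m * 4.463e+08 Hz = 81324607 m/s. 1 cm/s = 0.01 m/s, so 81324607 m/s = 81324607 / 0.01 = 8.1324607e+09 cm/s ≈ 8.132e+09 cm/s (4 s.f.).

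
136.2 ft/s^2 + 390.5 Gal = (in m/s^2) 45.42. Check: 1 ft/s^2 = 0.3048 m/s^2, so 136.2 ft/s^2 = 136.2 * 0.3048 = 41.51376 m/s^2. 1 Gal = 0.01 m/s^2, so 390.5 Gal = 390.5 * 0.01 = 3.905 m/s^2. Sum: 41.51376 + 3.905 = 45.41876 m/s^2. Result: 45.41876 m/s^2 ≈ 45.42 m/s^2 (4 s.f.).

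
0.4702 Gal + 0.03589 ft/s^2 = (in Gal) 1.564. Check: 1 Gal = 0.01 m/s^2, so 0.4702 Gal = 0.4702 * 0.01 = 0.004702 m/s^2. 1 ft/s^2 = 0.3048 m/s^2, so 0.03589 ft/s^2 = 0.03589 * 0.3048 = 0.010939272 m/s^2. Sum: 0.004702 + 0.010939272 = 0.015641272 m/s^2. 1 Gal = 0.01 m/s^2, so 0.015641272 m/s^2 = 0.015641272 / 0.01 = 1.5641272 Gal ≈ 1.564 Gal (4 s.f.).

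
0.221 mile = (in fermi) 1 mile = 1609.344 m, so 0.221 mile = 0.221 * 1609.344 = 355.66502 m. 1 fermi = 1e-15 m, so 355.66502 m = 355.66502 / 1e-15 = 3.5566502e+17 fermi ≈ 3.557e+17 fermi (4 s.f.). Final answer: 3.557e+17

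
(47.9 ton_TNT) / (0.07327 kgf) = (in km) 2.789e+08. Check: 1 ton_TNT = 4.184e+09 J, so 47.9 ton_TNT = 47.9 * 4.184e+09 = 2.004136e+11 J. 1 kgf = 9.80665 N, so 0.07327 kgf = 0.07327 * 9.80665 = 0.71853325 N. Combine: 2.004136e+11 J / 0.71853325 N = 2.7892043e+11 m. 1 km = 1000 m, so 2.7892043e+11 m = 2.7892043e+11 / 1000 = 2.7892043e+08 km ≈ 2.789e+08 km (4 s.f.).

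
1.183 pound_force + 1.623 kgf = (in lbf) 1 pound_force = 4.4482216 N, so 1.183 pound_force = 1.183 * 4.4482216 = 5.2622462 N. 1 kgf = 9.80665 N, so 1.623 kgf = 1.623 * 9.80665 = 15.916193 N. Sum: 5.2622462 + 15.916193 = 21.178439 N. 1 lbf = 4.4482216 N, so 21.178439 N = 21.178439 / 4.4482216 = 4.7611025 lbf ≈ 4.761 lbf (4 s.f.). Final answer: 4.761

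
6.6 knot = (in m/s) 3.395. Check: 1 knot = 0.51444444 m/s, so 6.6 knot = 6.6 * 0.51444444 = 3.3953333 m/s. Result: 3.3953333 m/s ≈ 3.395 m/s (4 s.f.).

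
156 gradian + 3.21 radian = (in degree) 324.3. Check: 1 gradian = 0.015707963 rad, so 156 gradian = 156 * 0.015707963 = 2.4504423 rad. 3.21 radian = 3.21 rad. Sum: 2.4504423 + 3.21 = 5.6604423 rad. 1 degree = 0.017453293 rad, so 5.6604423 rad = 5.6604423 / 0.017453293 = 324.31945 degree ≈ 324.3 degree (4 s.f.).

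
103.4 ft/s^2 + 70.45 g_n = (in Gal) 1 ft/s^2 = 0.3048 m/s^2, so 103.4 ft/s^2 = 103.4 * 0.3048 = 31.51632 m/s^2. 1 g_n = 9.80665 m/s^2, so 70.45 g_n = 70.45 * 9.80665 = 690.87849 m/s^2. Sum: 31.51632 + 690.87849 = 722.39481 m/s^2. 1 Gal = 0.01 m/s^2, so 722.39481 m/s^2 = 722.39481 / 0.01 = 72239.481 Gal ≈ 7.224e+04 Gal (4 s.f.). Final answer: 7.224e+04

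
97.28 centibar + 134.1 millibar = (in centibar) 1 centibar = 1000 Pa, so 97.28 centibar = 97.28 * 1000 = 97280 Pa. 1 millibar = 100 Pa, so 134.1 millibar = 134.1 * 100 = 13410 Pa. Sum: 97280 + 13410 = 110690 Pa. 1 centibar = 1000 Pa, so 110690 Pa = 110690 / 1000 = 110.69 centibar ≈ 110.7 centibar (4 s.f.). Final answer: 110.7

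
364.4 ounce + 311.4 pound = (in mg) 1 ounce = 0.028349523 kg, so 364.4 ounce = 364.4 * 0.028349523 = 10.330566 kg. 1 pound = 0.45359237 kg, so 311.4 pound = 311.4 * 0.45359237 = 141.24866 kg. Sum: 10.330566 + 141.24866 = 151.57923 kg. 1 mg = 1e-06 kg, so 151.57923 kg = 151.57923 / 1e-06 = 1.5157923e+08 mg ≈ 1.516e+08 mg (4 s.f.). Final answer: 1.516e+08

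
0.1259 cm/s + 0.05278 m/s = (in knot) 1 cm/s = 0.01 m/s, so 0.1259 cm/s = 0.1259 * 0.01 = 0.001259 m/s. 0.05278 m/s is already in m/s. Sum: 0.001259 + 0.05278 = 0.054039 m/s. 1 knot = 0.51444444 m/s, so 0.054039 m/s = 0.054039 / 0.51444444 = 0.10504341 knot ≈ 0.105 knot (4 s.f.). Final answer: 0.105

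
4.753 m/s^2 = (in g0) 1 g0 = 9.80665 m/s^2, so 4.753 m/s^2 = 4.753 / 9.80665 = 0.48467112 g0 ≈ 0.4847 g0 (4 s.f.). Final answer: 0.4847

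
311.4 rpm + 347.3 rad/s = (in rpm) 1 rpm = 0.10471976 rad/s, so 311.4 rpm = 311.4 * 0.10471976 = 32.609732 rad/s. 347.3 rad/s is already in rad/s. Sum: 32.609732 + 347.3 = 379.90973 rad/s. 1 rpm = 0.10471976 rad/s, so 379.90973 rad/s = 379.90973 / 0.10471976 = 3627.8707 rpm ≈ 3628 rpm (4 s.f.). Final answer: 3628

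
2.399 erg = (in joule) 2.399e-07. Check: 1 erg = 1e-07 J, so 2.399 erg = 2.399 * 1e-07 = 2.399e-07 J. 2.399e-07 J = 2.399e-07 joule.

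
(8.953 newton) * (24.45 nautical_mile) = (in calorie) 9.689e+04. Check: 8.953 newton = 8.953 N. 1 nautical_mile = 1852 m, so 24.45 nautical_mile = 24.45 * 1852 = 45281.4 m. Combine: 8.953 N * 45281.4 m = 405404.37 J. 1 calorie = 4.184 J, so 405404.37 J = 405404.37 / 4.184 = 96893.971 calorie ≈ 9.689e+04 calorie (4 s.f.).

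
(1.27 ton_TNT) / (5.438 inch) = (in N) 3.847e+10. Check: 1 ton_TNT = 4.184e+09 J, so 1.27 ton_TNT = 1.27 * 4.184e+09 = 5.31368e+09 J. 1 inch = 0.0254 m, so 5.438 inch = 5.438 * 0.0254 = 0.1381252 m. Combine: 5.31368e+09 J / 0.1381252 m = 3.8470026e+10 N. Result: 3.8470026e+10 N ≈ 3.847e+10 N (4 s.f.).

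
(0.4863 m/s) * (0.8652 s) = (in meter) 0.4863 m/s is already in m/s. 0.8652 s is already in s. Combine: 0.4863 m/s * 0.8652 s = 0.42074676 m. 0.42074676 m = 0.42074676 meter ≈ 0.4207 meter (4 s.f.). Final answer: 0.4207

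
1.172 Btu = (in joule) 1 Btu = 1055.0559 J, so 1.172 Btu = 1.172 * 1055.0559 = 1236.5255 J. 1236.5255 J = 1236.5255 joule ≈ 1237 joule (4 s.f.). Final answer: 1237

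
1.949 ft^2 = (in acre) 1 ft^2 = 0.09290304 m^2, so 1.949 ft^2 = 1.949 * 0.09290304 = 0.18106802 m^2. 1 acre = 4046.8564 m^2, so 0.18106802 m^2 = 0.18106802 / 4046.8564 = 4.4742883e-05 acre ≈ 4.474e-05 acre (4 s.f.). Final answer: 4.474e-05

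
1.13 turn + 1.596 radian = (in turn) 1.384. Check: 1 turn = 6.2831853 rad, so 1.13 turn = 1.13 * 6.2831853 = 7.0999994 rad. 1.596 radian = 1.596 rad. Sum: 7.0999994 + 1.596 = 8.6959994 rad. 1 turn = 6.2831853 rad, so 8.6959994 rad = 8.6959994 / 6.2831853 = 1.3840113 turn ≈ 1.384 turn (4 s.f.).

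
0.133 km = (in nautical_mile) 1 km = 1000 m, so 0.133 km = 0.133 * 1000 = 133 m. 1 nautical_mile = 1852 m, so 133 m = 133 / 1852 = 0.071814255 nautical_mile ≈ 0.07181 nautical_mile (4 s.f.). Final answer: 0.07181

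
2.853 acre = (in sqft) 1 acre = 4046.8564 m^2, so 2.853 acre = 2.853 * 4046.8564 = 11545.681 m^2. 1 sqft = 0.09290304 m^2, so 11545.681 m^2 = 11545.681 / 0.09290304 = 124276.68 sqft ≈ 1.243e+05 sqft (4 s.f.). Final answer: 1.243e+05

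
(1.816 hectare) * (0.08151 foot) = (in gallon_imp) 9.924e+04. Check: 1 hectare = 10000 m^2, so 1.816 hectare = 1.816 * 10000 = 18160 m^2. 1 foot = 0.3048 m, so 0.08151 foot = 0.08151 * 0.3048 = 0.024844248 m. Combine: 18160 m^2 * 0.024844248 m = 451.17154 m^3. 1 gallon_imp = 0.00454609 m^3, so 451.17154 m^3 = 451.17154 / 0.00454609 = 99243.865 gallon_imp ≈ 9.924e+04 gallon_imp (4 s.f.).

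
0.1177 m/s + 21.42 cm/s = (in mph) 0.1177 m/s is already in m/s. 1 cm/s = 0.01 m/s, so 21.42 cm/s = 21.42 * 0.01 = 0.2142 m/s. Sum: 0.1177 + 0.2142 = 0.3319 m/s. 1 mph = 0.44704 m/s, so 0.3319 m/s = 0.3319 / 0.44704 = 0.74243916 mph ≈ 0.7424 mph (4 s.f.). Final answer: 0.7424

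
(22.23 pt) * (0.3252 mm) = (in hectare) 1 pt = 0.00035277778 m, so 22.23 pt = 22.23 * 0.00035277778 = 0.00784225 m. 1 mm = 0.001 m, so 0.3252 mm = 0.3252 * 0.001 = 0.0003252 m. Combine: 0.00784225 m * 0.0003252 m = 2.5502997e-06 m^2. 1 hectare = 10000 m^2, so 2.5502997e-06 m^2 = 2.5502997e-06 / 10000 = 2.5502997e-10 hectare ≈ 2.55e-10 hectare (4 s.f.). Final answer: 2.55e-10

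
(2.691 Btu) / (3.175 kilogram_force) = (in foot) 1 Btu = 1055.0559 J, so 2.691 Btu = 2.691 * 1055.0559 = 2839.1553 J. 1 kilogram_force = 9.80665 N, so 3.175 kilogram_force = 3.175 * 9.80665 = 31.136114 N. Combine: 2839.1553 J / 31.136114 N = 91.185282 m. 1 foot = 0.3048 m, so 91.185282 m = 91.185282 / 0.3048 = 299.16431 foot ≈ 299.2 foot (4 s.f.). Final answer: 299.2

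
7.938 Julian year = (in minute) 4.175e+06. Check: 1 Julian year = 31557600 s, so 7.938 Julian year = 7.938 * 31557600 = 2.5050423e+08 s. 1 minute = 60 s, so 2.5050423e+08 s = 2.5050423e+08 / 60 = 4175070.5 minute ≈ 4.175e+06 minute (4 s.f.).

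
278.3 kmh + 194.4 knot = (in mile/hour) 1 kmh = 0.27777778 m/s, so 278.3 kmh = 278.3 * 0.27777778 = 77.305556 m/s. 1 knot = 0.51444444 m/s, so 194.4 knot = 194.4 * 0.51444444 = 100.008 m/s. Sum: 77.305556 + 100.008 = 177.31356 m/s. 1 mile/hour = 0.44704 m/s, so 177.31356 m/s = 177.31356 / 0.44704 = 396.63913 mile/hour ≈ 396.6 mile/hour (4 s.f.). Final answer: 396.6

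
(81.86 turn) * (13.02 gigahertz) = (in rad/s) 1 turn = 6.2831853 rad, so 81.86 turn = 81.86 * 6.2831853 = 514.34155 rad. 1 gigahertz = 1e+09 Hz, so 13.02 gigahertz = 13.02 * 1e+09 = 1.302e+10 Hz. Combine: 514.34155 rad * 1.302e+10 Hz = 6.696727e+12 rad/s. Result: 6.696727e+12 rad/s ≈ 6.697e+12 rad/s (4 s.f.). Final answer: 6.697e+12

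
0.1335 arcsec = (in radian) 6.472e-07. Check: 1 arcsec = 4.8481368e-06 rad, so 0.1335 arcsec = 0.1335 * 4.8481368e-06 = 6.4722626e-07 rad. 6.4722626e-07 rad = 6.4722626e-07 radian ≈ 6.472e-07 radian (4 s.f.).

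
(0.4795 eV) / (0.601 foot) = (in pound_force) 9.428e-20. Check: 1 eV = 1.6021766e-19 J, so 0.4795 eV = 0.4795 * 1.6021766e-19 = 7.682437e-20 J. 1 foot = 0.3048 m, so 0.601 foot = 0.601 * 0.3048 = 0.1831848 m. Combine: 7.682437e-20 J / 0.1831848 m = 4.1938179e-19 N. 1 pound_force = 4.4482216 N, so 4.1938179e-19 N = 4.1938179e-19 / 4.4482216 = 9.4280777e-20 pound_force ≈ 9.428e-20 pound_force (4 s.f.).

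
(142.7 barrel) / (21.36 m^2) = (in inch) 1 barrel = 0.15898729 m^3, so 142.7 barrel = 142.7 * 0.15898729 = 22.687487 m^3. 21.36 m^2 is already in m^2. Combine: 22.687487 m^3 / 21.36 m^2 = 1.0621483 m. 1 inch = 0.0254 m, so 1.0621483 m = 1.0621483 / 0.0254 = 41.816861 inch ≈ 41.82 inch (4 s.f.). Final answer: 41.82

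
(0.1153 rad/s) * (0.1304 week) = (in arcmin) 3.126e+07. Check: 0.1153 rad/s is already in rad/s. 1 week = 604800 s, so 0.1304 week = 0.1304 * 604800 = 78865.92 s. Combine: 0.1153 rad/s * 78865.92 s = 9093.2406 rad. 1 arcmin = 0.00029088821 rad, so 9093.2406 rad = 9093.2406 / 0.00029088821 = 31260258 arcmin ≈ 3.126e+07 arcmin (4 s.f.).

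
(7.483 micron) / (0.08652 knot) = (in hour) 4.67e-08. Check: 1 micron = 1e-06 m, so 7.483 micron = 7.483 * 1e-06 = 7.483e-06 m. 1 knot = 0.51444444 m/s, so 0.08652 knot = 0.08652 * 0.51444444 = 0.044509733 m/s. Combine: 7.483e-06 m / 0.044509733 m/s = 0.00016812053 s. 1 hour = 3600 s, so 0.00016812053 s = 0.00016812053 / 3600 = 4.6700147e-08 hour ≈ 4.67e-08 hour (4 s.f.).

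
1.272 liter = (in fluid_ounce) 43.01. Check: 1 liter = 0.001 m^3, so 1.272 liter = 1.272 * 0.001 = 0.001272 m^3. 1 fluid_ounce = 2.957353e-05 m^3, so 0.001272 m^3 = 0.001272 / 2.957353e-05 = 43.011437 fluid_ounce ≈ 43.01 fluid_ounce (4 s.f.).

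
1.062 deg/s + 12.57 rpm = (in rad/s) 1 deg/s = 0.017453293 rad/s, so 1.062 deg/s = 1.062 * 0.017453293 = 0.018535397 rad/s. 1 rpm = 0.10471976 rad/s, so 12.57 rpm = 12.57 * 0.10471976 = 1.3163273 rad/s. Sum: 0.018535397 + 1.3163273 = 1.3348627 rad/s. Result: 1.3348627 rad/s ≈ 1.335 rad/s (4 s.f.). Final answer: 1.335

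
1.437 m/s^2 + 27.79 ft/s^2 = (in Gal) 990.7. Check: 1.437 m/s^2 is already in m/s^2. 1 ft/s^2 = 0.3048 m/s^2, so 27.79 ft/s^2 = 27.79 * 0.3048 = 8.470392 m/s^2. Sum: 1.437 + 8.470392 = 9.907392 m/s^2. 1 Gal = 0.01 m/s^2, so 9.907392 m/s^2 = 9.907392 / 0.01 = 990.7392 Gal ≈ 990.7 Gal (4 s.f.).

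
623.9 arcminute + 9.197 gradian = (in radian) 0.326. Check: 1 arcminute = 0.00029088821 rad, so 623.9 arcminute = 623.9 * 0.00029088821 = 0.18148515 rad. 1 gradian = 0.015707963 rad, so 9.197 gradian = 9.197 * 0.015707963 = 0.14446614 rad. Sum: 0.18148515 + 0.14446614 = 0.32595129 rad. 0.32595129 rad = 0.32595129 radian ≈ 0.326 radian (4 s.f.).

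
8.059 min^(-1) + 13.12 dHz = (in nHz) 1.446e+09. Check: 1 min^(-1) = 0.016666667 Hz, so 8.059 min^(-1) = 8.059 * 0.016666667 = 0.13431667 Hz. 1 dHz = 0.1 Hz, so 13.12 dHz = 13.12 * 0.1 = 1.312 Hz. Sum: 0.13431667 + 1.312 = 1.4463167 Hz. 1 nHz = 1e-09 Hz, so 1.4463167 Hz = 1.4463167 / 1e-09 = 1.4463167e+09 nHz ≈ 1.446e+09 nHz (4 s.f.).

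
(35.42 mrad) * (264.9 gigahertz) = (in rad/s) 9.383e+09. Check: 1 mrad = 0.001 rad, so 35.42 mrad = 35.42 * 0.001 = 0.03542 rad. 1 gigahertz = 1e+09 Hz, so 264.9 gigahertz = 264.9 * 1e+09 = 2.649e+11 Hz. Combine: 0.03542 rad * 2.649e+11 Hz = 9.382758e+09 rad/s. Result: 9.382758e+09 rad/s ≈ 9.383e+09 rad/s (4 s.f.).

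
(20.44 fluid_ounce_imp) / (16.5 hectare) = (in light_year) 3.72e-25. Check: 1 fluid_ounce_imp = 2.8413063e-05 m^3, so 20.44 fluid_ounce_imp = 20.44 * 2.8413063e-05 = 0.000580763 m^3. 1 hectare = 10000 m^2, so 16.5 hectare = 16.5 * 10000 = 165000 m^2. Combine: 0.000580763 m^3 / 165000 m^2 = 3.5197757e-09 m. 1 light_year = 9.4607305e+15 m, so 3.5197757e-09 m = 3.5197757e-09 / 9.4607305e+15 = 3.7204059e-25 light_year ≈ 3.72e-25 light_year (4 s.f.).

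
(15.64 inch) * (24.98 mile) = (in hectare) 1 inch = 0.0254 m, so 15.64 inch = 15.64 * 0.0254 = 0.397256 m. 1 mile = 1609.344 m, so 24.98 mile = 24.98 * 1609.344 = 40201.413 m. Combine: 0.397256 m * 40201.413 m = 15970.253 m^2. 1 hectare = 10000 m^2, so 15970.253 m^2 = 15970.253 / 10000 = 1.5970253 hectare ≈ 1.597 hectare (4 s.f.). Final answer: 1.597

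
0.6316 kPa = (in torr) 1 kPa = 1000 Pa, so 0.6316 kPa = 0.6316 * 1000 = 631.6 Pa. 1 torr = 133.32237 Pa, so 631.6 Pa = 631.6 / 133.32237 = 4.7373896 torr ≈ 4.737 torr (4 s.f.). Final answer: 4.737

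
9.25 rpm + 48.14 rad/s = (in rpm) 1 rpm = 0.10471976 rad/s, so 9.25 rpm = 9.25 * 0.10471976 = 0.96865773 rad/s. 48.14 rad/s is already in rad/s. Sum: 0.96865773 + 48.14 = 49.108658 rad/s. 1 rpm = 0.10471976 rad/s, so 49.108658 rad/s = 49.108658 / 0.10471976 = 468.95314 rpm ≈ 469 rpm (4 s.f.). Final answer: 469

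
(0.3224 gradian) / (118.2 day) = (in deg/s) 2.841e-08. Check: 1 gradian = 0.015707963 rad, so 0.3224 gradian = 0.3224 * 0.015707963 = 0.0050642474 rad. 1 day = 86400 s, so 118.2 day = 118.2 * 86400 = 10212480 s. Combine: 0.0050642474 rad / 10212480 s = 4.9588811e-10 rad/s. 1 deg/s = 0.017453293 rad/s, so 4.9588811e-10 rad/s = 4.9588811e-10 / 0.017453293 = 2.8412296e-08 deg/s ≈ 2.841e-08 deg/s (4 s.f.).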